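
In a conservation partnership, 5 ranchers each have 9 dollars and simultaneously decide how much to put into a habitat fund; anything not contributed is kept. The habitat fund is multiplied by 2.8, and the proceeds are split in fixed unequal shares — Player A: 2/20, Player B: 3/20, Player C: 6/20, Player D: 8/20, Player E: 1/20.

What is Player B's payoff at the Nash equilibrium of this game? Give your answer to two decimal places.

12.78 dollars

Each unit j contributes comes back to j as 2.8 × (j's share), so j prefers to contribute only if that share exceeds 1/2.8 = 0.3571; otherwise keeping the unit dominates.
Player D alone (share 8/20) is above the threshold, contributing 9; the remaining 4 contribute 0. Total contributed: 9.
Player B keeps 9 and receives 2.8 × 9 × 3/20 = 3.78 from the habitat fund, for a payoff of 12.78.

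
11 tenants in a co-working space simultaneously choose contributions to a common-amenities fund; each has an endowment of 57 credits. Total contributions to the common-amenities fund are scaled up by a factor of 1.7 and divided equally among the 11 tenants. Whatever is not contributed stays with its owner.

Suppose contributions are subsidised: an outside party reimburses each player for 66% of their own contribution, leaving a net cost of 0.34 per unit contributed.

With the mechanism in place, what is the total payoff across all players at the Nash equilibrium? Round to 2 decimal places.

627.00 credits

With the mechanism, a contributed unit returns (1.7/11) / 0.34 = 0.4545 per unit of net cost — still below 1 — so contributing 0 remains dominant for every player.
Everyone keeps their endowment and the group total is 11 × 57 = 627.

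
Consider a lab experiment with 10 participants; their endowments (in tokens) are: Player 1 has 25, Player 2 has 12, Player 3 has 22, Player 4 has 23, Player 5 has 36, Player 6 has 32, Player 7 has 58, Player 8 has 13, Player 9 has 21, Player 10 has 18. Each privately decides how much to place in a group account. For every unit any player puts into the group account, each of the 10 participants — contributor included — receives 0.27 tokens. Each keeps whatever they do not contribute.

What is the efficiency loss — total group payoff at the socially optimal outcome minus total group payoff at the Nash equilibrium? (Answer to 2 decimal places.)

The private return per contributed unit is 0.27 < 1 for everyone, so the Nash equilibrium is zero contribution and the group total is Σ E_j = 25 + 12 + 22 + 23 + 36 + 32 + 58 + 13 + 21 + 18 = 260.
Each contributed unit returns 2.700 to the group, so the social optimum is full contribution by everyone: group total = 2.700 × 260 = 702.00.
Efficiency loss = (2.700 − 1) × 260 = 442.00.

442.00 tokens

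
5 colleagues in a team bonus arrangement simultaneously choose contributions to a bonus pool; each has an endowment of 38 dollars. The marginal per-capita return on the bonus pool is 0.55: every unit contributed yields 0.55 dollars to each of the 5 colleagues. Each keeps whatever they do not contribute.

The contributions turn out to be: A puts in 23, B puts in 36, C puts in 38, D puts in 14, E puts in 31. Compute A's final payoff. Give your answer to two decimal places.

93.10 dollars

Total contributed: 23 + 36 + 38 + 14 + 31 = 142.
Each receives 0.55 × 142 = 78.10 from the bonus pool.
A keeps 38 − 23 = 15, so A's payoff is 15 + 78.10 = 93.10.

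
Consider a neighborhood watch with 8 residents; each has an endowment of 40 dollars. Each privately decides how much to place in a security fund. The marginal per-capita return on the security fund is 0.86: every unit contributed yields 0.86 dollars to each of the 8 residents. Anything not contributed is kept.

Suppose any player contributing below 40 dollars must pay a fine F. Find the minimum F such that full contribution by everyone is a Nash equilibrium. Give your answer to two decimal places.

5.60 dollars

Given the others contribute fully, the best deviation is to contribute 0 (any partial contribution still incurs the fine and gives up units whose private return 0.86 is below 1).
Deviating from 40 to 0 saves 40 dollars but forfeits the deviator's share of the drop in the security fund: 0.86 × 40 = 34.40.
So the deviation gain is 40 − 34.40 = 5.60, and the fine must be at least 5.60 dollars to wipe it out.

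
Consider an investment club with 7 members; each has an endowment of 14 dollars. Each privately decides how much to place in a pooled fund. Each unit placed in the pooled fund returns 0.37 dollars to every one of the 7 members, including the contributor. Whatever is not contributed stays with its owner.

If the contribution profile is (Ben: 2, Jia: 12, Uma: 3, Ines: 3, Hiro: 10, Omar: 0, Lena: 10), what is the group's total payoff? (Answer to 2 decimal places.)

161.60 dollars

Total contributed: 2 + 12 + 3 + 3 + 10 + 0 + 10 = 40; total kept: 7 × 14 − 40 = 58.
The pooled fund pays out 0.37 × 7 × 40 = 103.60 in aggregate.
Group total = 58 + 103.60 = 161.60.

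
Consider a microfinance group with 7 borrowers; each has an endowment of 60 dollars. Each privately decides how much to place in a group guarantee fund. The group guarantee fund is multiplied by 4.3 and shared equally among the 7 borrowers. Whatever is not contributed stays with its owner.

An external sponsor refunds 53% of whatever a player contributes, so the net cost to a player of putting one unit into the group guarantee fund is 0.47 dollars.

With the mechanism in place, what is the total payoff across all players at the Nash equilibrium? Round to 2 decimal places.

2028.60 dollars

The effective private return per unit is now (4.3/7) / 0.47 = 1.3070 > 1, so every player's dominant strategy flips to full contribution.
So the Nash equilibrium is full contribution by all 7; the group earns 7 × (60 × 0.53 + 4.3 × 60) = 2028.60.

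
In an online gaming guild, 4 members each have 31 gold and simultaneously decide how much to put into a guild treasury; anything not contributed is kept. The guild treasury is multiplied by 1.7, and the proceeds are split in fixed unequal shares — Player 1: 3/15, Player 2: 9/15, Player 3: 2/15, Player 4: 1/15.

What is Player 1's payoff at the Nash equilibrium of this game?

Each unit j contributes comes back to j as 1.7 × (j's share), so j prefers to contribute only if that share exceeds 1/1.7 = 0.5882; otherwise keeping the unit dominates.
The only share above 0.5882 is Player 2's 9/15, contributing 31; the remaining 3 contribute 0. Total contributed: 31.
Player 1 keeps 31 and receives 1.7 × 31 × 3/15 = 10.54 from the guild treasury, for a payoff of 41.54.

41.54 gold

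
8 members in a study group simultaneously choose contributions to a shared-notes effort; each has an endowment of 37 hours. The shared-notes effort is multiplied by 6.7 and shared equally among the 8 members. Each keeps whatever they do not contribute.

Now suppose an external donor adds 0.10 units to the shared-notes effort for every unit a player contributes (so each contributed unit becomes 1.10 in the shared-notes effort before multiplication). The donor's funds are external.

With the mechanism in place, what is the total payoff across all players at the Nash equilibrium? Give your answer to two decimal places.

296.00 hours

The effective private return is 6.7 × 1.10 / 8 = 0.9213, which is still under 1, so the mechanism doesn't change anyone's dominant strategy: zero contribution.
Everyone keeps their endowment and the group total is 8 × 37 = 296.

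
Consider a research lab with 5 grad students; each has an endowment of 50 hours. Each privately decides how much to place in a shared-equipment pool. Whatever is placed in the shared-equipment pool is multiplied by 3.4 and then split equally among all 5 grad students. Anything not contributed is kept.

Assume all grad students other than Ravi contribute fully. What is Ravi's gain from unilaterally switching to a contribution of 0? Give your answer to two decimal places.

Switching from a contribution of 50 to 0 lets Ravi keep an extra 50 hours, but lowers the shared-equipment pool by 50, which costs Ravi their own share of that drop: 3.4/5 × 50 = 34.00.
Net gain = 50 − 34.00 = 16.00. The private return per contributed unit (0.6800) is below 1, so free-riding is indeed the best response regardless of what the others do.

16.00 hours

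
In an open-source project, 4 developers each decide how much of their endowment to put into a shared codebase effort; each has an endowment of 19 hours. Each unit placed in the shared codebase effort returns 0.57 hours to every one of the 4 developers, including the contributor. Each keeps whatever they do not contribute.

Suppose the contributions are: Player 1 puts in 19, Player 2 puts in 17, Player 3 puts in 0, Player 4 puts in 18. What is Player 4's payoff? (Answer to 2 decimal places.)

31.78 hours

Total contributed: 19 + 17 + 0 + 18 = 54.
Each receives 0.57 × 54 = 30.78 from the shared codebase effort.
Player 4 keeps 19 − 18 = 1, so Player 4's payoff is 1 + 30.78 = 31.78.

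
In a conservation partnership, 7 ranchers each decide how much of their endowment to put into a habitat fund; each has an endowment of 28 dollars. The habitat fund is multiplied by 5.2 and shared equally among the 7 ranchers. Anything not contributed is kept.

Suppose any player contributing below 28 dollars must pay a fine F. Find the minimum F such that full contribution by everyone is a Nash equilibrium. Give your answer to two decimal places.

7.20 dollars

Given the others contribute fully, the best deviation is to contribute 0 (any partial contribution still incurs the fine and gives up units whose private return 0.7429 is below 1).
Deviating from 28 to 0 saves 28 dollars but forfeits the deviator's share of the drop in the habitat fund: 5.2/7 × 28 = 20.80.
So the deviation gain is 28 − 20.80 = 7.20, and the fine must be at least 7.20 dollars to wipe it out.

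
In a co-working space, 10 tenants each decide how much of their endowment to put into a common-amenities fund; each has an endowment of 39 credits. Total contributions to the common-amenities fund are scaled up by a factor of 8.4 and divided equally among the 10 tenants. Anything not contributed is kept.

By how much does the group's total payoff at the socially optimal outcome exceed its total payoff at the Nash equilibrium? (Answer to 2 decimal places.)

2886.00 credits

Each contributed unit returns 8.4/10 = 0.8400 to its contributor — below 1 — so contributing 0 is dominant for every player. At the Nash equilibrium everyone keeps their 39, and the group total is 10 × 39 = 390.
Each contributed unit returns 8.400 to the group as a whole (0.8400 to each of 10 players), which exceeds 1, so the social optimum is full contribution: group total = 8.400 × 390 = 3276.00.
Efficiency loss = 3276.00 − 390 = 2886.00.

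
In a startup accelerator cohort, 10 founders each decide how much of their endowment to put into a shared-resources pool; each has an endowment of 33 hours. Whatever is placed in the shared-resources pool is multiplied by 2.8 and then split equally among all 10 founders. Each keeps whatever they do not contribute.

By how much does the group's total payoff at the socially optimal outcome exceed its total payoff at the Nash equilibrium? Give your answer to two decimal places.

594.00 hours

Each contributed unit returns 2.8/10 = 0.2800 to its contributor — below 1 — so contributing 0 is dominant for every player. At the Nash equilibrium everyone keeps their 33, and the group total is 10 × 33 = 330.
Each contributed unit returns 2.800 to the group as a whole (0.2800 to each of 10 players), which exceeds 1, so the social optimum is full contribution: group total = 2.800 × 330 = 924.00.
Efficiency loss = 924.00 − 330 = 594.00.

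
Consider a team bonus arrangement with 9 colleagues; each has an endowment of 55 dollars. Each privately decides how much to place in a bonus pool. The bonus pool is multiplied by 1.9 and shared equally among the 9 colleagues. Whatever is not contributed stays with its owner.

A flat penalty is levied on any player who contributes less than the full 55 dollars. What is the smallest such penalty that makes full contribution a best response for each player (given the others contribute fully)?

43.39 dollars

Given the others contribute fully, the best deviation is to contribute 0 (any partial contribution still incurs the fine and gives up units whose private return 0.2111 is below 1).
Deviating from 55 to 0 saves 55 dollars but forfeits the deviator's share of the drop in the bonus pool: 1.9/9 × 55 = 11.61.
So the deviation gain is 55 − 11.61 = 43.39, and the fine must be at least 43.39 dollars to wipe it out.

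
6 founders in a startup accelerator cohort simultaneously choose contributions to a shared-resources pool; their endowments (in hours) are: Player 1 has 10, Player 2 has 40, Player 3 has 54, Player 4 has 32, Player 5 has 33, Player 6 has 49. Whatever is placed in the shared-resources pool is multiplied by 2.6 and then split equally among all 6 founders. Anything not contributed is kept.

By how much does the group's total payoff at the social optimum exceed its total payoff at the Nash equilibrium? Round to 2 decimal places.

348.80 hours

The private return per contributed unit is 2.6/6 = 0.4333 < 1 for every player regardless of endowment, so the Nash equilibrium is zero contribution and the group total is Σ E_j = 10 + 40 + 54 + 32 + 33 + 49 = 218.
Each contributed unit returns 2.600 to the group, so the social optimum is full contribution by everyone: group total = 2.600 × 218 = 566.80.
Efficiency loss = (2.600 − 1) × 218 = 348.80.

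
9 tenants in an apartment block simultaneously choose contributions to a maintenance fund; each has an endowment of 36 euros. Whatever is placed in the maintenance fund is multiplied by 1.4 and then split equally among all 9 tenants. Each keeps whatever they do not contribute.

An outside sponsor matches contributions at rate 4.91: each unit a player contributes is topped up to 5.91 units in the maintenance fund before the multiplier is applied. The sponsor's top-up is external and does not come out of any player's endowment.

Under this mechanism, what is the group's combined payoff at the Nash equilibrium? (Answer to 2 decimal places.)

324.00 euros

Even with the mechanism, each unit contributed returns only 1.4 × 5.91 / 9 = 0.9193 per unit of net cost, so contributing nothing is still dominant.
Everyone keeps their endowment and the group total is 9 × 36 = 324.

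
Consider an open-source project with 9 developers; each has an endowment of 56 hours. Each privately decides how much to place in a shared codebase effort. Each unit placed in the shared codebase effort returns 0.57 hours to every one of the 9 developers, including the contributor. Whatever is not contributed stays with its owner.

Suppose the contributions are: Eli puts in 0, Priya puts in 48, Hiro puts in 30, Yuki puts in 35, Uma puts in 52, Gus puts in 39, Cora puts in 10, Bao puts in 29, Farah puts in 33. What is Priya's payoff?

Total contributed: 0 + 48 + 30 + 35 + 52 + 39 + 10 + 29 + 33 = 276.
Each receives 0.57 × 276 = 157.32 from the shared codebase effort.
Priya keeps 56 − 48 = 8, so Priya's payoff is 8 + 157.32 = 165.32.

165.32 hours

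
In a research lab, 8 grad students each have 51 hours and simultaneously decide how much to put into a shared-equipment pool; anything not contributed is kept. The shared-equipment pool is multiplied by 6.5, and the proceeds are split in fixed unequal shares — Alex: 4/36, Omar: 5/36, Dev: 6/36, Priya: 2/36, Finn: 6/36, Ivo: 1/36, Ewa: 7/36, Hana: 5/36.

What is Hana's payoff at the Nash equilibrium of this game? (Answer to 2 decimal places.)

189.13 hours

Each unit j contributes comes back to j as 6.5 × (j's share), so j prefers to contribute only if that share exceeds 1/6.5 = 0.1538; otherwise keeping the unit dominates.
Dev, Finn and Ewa clear that bar, contributing 51 each; the remaining 5 contribute 0. Total contributed: 153.
Hana keeps 51 and receives 6.5 × 153 × 5/36 = 138.13 from the shared-equipment pool, for a payoff of 189.13.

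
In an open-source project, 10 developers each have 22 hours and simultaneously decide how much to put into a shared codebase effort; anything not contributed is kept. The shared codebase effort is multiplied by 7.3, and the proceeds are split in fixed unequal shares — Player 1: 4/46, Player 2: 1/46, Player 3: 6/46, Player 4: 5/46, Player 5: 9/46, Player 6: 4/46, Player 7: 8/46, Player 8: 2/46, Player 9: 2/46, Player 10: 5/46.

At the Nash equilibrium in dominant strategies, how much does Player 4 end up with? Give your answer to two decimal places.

56.91 hours

Player j's private return per contributed unit is 7.3 × (j's share). Contributing is weakly dominant for j when that share is at least 1/7.3 = 0.1370, and contributing 0 is dominant otherwise.
The shares above 0.1370 belong to Player 5 and Player 7, contributing 22 each; the remaining 8 contribute 0. Total contributed: 44.
Player 4 keeps 22 and receives 7.3 × 44 × 5/46 = 34.91 from the shared codebase effort, for a payoff of 56.91.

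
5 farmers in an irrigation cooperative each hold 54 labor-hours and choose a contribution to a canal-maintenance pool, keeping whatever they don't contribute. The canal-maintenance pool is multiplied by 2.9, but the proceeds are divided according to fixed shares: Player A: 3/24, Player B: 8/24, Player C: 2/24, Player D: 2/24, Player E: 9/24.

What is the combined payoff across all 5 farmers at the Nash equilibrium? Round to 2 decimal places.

For player j, contributing a unit is worthwhile iff 2.9 × (j's share) ≥ 1, i.e. iff j's share is at least 0.3448.
Player E alone (share 9/24) is above the threshold, contributing 54; the remaining 4 contribute 0. Total contributed: 54.
The canal-maintenance pool pays out 2.9 × 54 = 156.60 in total (split across the unequal shares, but the aggregate is all that matters for the group sum).
The 4 free-riders keep 54 each, adding 216. Group total = 216 + 156.60 = 372.60.

372.60 labor-hours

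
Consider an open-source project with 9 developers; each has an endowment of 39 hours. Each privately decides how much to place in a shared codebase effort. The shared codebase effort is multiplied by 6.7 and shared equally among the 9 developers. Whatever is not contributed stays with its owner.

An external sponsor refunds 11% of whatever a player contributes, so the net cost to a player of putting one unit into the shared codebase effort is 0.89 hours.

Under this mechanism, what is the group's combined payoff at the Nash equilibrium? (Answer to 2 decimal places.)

The effective private return is (6.7/9) / 0.89 = 0.8365, which is still under 1, so the mechanism doesn't change anyone's dominant strategy: zero contribution.
At the Nash equilibrium no one contributes; group total payoff = 9 × 39 = 351.

351.00 hours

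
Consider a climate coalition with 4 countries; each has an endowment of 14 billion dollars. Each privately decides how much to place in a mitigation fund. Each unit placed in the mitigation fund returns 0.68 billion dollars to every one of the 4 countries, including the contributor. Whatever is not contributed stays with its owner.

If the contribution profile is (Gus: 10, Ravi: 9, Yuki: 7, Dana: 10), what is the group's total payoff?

117.92 billion dollars

Total contributed: 10 + 9 + 7 + 10 = 36; total kept: 4 × 14 − 36 = 20.
The mitigation fund pays out 0.68 × 4 × 36 = 97.92 in aggregate.
Group total = 20 + 97.92 = 117.92.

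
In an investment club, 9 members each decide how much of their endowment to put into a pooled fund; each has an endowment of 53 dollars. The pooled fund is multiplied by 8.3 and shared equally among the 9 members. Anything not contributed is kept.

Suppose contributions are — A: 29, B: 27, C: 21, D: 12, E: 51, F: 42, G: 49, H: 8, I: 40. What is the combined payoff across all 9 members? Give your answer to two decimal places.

2513.70 dollars

Total contributed: 29 + 27 + 21 + 12 + 51 + 42 + 49 + 8 + 40 = 279; total kept: 9 × 53 − 279 = 198.
The pooled fund pays out 8.3 × 279 = 2315.70 in aggregate.
Group total = 198 + 2315.70 = 2513.70.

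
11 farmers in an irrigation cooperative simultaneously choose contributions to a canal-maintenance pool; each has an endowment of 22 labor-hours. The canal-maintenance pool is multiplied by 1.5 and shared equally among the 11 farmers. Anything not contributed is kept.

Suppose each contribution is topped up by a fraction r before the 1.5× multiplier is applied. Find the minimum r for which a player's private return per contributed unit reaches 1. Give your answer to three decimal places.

With matching at rate r, one contributed unit becomes (1 + r) in the canal-maintenance pool and returns 1.5 × (1 + r) / 11 to the contributor.
Setting this equal to 1: 1 + r = 11/1.5 = 7.3333.
So the minimum matching rate is r = 7.3333 − 1 = 6.333.

6.333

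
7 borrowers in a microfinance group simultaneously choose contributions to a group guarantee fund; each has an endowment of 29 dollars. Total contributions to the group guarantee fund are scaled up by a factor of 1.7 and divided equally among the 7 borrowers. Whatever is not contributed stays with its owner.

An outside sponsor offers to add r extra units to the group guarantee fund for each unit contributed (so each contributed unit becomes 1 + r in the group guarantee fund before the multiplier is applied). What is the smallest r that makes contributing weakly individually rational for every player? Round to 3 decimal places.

3.118

With matching at rate r, one contributed unit becomes (1 + r) in the group guarantee fund and returns 1.7 × (1 + r) / 7 to the contributor.
Setting this equal to 1: 1 + r = 7/1.7 = 4.1176.
So the minimum matching rate is r = 4.1176 − 1 = 3.118.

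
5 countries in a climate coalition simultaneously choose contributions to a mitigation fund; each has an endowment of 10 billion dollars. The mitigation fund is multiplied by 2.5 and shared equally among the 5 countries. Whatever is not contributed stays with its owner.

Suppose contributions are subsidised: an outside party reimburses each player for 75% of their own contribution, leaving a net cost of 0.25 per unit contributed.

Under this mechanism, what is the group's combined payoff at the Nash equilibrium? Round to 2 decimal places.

The effective private return per unit is now (2.5/5) / 0.25 = 2.0000 > 1, so every player's dominant strategy flips to full contribution.
So the Nash equilibrium is full contribution by all 5; the group earns 5 × (10 × 0.75 + 2.5 × 10) = 162.50.

162.50 billion dollars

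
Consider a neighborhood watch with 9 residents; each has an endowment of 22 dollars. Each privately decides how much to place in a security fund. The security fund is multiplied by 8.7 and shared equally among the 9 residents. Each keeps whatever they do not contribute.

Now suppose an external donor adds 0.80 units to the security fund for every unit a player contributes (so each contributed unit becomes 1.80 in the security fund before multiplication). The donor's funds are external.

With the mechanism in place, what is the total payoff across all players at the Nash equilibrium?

3100.68 dollars

With the mechanism, a contributed unit returns 8.7 × 1.80 / 9 = 1.7400 per unit of net cost to the contributor — now above 1 — so contributing fully is weakly dominant for every player.
So the Nash equilibrium is full contribution by all 9; the group earns 8.7 × 1.80 × 198 = 3100.68.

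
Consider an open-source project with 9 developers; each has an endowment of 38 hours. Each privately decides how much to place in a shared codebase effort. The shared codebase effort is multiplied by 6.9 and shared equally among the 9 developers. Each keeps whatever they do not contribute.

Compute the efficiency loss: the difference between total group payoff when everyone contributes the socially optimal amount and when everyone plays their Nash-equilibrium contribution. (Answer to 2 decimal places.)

Each contributed unit returns 6.9/9 = 0.7667 to its contributor — below 1 — so contributing 0 is dominant for every player. At the Nash equilibrium everyone keeps their 38, and the group total is 9 × 38 = 342.
Each contributed unit returns 6.900 to the group as a whole (0.7667 to each of 9 players), which exceeds 1, so the social optimum is full contribution: group total = 6.900 × 342 = 2359.80.
Efficiency loss = 2359.80 − 342 = 2017.80.

2017.80 hours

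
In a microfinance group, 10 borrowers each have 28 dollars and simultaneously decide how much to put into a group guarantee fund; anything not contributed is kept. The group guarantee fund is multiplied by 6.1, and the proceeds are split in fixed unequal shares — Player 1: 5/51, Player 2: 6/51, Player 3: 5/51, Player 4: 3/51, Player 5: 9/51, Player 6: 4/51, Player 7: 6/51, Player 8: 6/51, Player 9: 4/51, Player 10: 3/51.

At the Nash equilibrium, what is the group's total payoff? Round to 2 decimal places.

422.80 dollars

Player j's private return per contributed unit is 6.1 × (j's share). Contributing is weakly dominant for j when that share is at least 1/6.1 = 0.1639, and contributing 0 is dominant otherwise.
Player 5 alone (share 9/51) is above the threshold, contributing 28; the remaining 9 contribute 0. Total contributed: 28.
The group guarantee fund pays out 6.1 × 28 = 170.80 in total (split across the unequal shares, but the aggregate is all that matters for the group sum).
The 9 free-riders keep 28 each, adding 252. Group total = 252 + 170.80 = 422.80.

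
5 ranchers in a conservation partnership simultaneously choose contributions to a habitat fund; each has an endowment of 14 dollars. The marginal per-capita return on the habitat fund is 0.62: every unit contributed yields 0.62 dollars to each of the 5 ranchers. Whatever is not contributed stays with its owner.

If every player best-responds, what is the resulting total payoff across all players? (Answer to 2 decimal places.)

The private return per contributed unit is 0.62 < 1, so contributing 0 is dominant for every player. At the Nash equilibrium everyone keeps their 14, and the group total is 5 × 14 = 70.

70.00 dollars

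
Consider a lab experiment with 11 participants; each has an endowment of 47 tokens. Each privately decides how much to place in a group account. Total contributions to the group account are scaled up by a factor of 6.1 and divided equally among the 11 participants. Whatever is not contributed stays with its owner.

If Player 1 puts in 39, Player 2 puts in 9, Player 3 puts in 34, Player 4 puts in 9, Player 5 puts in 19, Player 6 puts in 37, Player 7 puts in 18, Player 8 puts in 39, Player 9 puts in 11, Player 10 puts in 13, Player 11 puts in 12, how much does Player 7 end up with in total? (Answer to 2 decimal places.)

162.09 tokens

Total contributed: 39 + 9 + 34 + 9 + 19 + 37 + 18 + 39 + 11 + 13 + 12 = 240.
Each receives 6.1 × 240 / 11 = 133.09 from the group account.
Player 7 keeps 47 − 18 = 29, so Player 7's payoff is 29 + 133.09 = 162.09.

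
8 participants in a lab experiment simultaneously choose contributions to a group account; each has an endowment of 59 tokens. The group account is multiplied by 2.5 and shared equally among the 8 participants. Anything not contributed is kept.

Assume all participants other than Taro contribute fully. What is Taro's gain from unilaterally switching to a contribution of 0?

40.56 tokens

Switching from a contribution of 59 to 0 lets Taro keep an extra 59 tokens, but lowers the group account by 59, which costs Taro their own share of that drop: 2.5/8 × 59 = 18.44.
Net gain = 59 − 18.44 = 40.56. The private return per contributed unit (0.3125) is below 1, so free-riding is indeed the best response regardless of what the others do.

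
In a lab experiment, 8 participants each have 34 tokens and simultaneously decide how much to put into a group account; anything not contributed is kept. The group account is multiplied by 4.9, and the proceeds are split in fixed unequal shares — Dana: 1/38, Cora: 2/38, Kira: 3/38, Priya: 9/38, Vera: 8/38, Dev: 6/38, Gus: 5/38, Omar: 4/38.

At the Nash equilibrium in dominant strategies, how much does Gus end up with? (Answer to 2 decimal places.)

77.84 tokens

A player with share s gets back 4.9·s per unit contributed, so full contribution is dominant for anyone with s > 1/4.9 = 0.2041 and zero contribution is dominant for anyone below.
Priya and Vera are above the threshold, contributing 34 each; the remaining 6 contribute 0. Total contributed: 68.
Gus keeps 34 and receives 4.9 × 68 × 5/38 = 43.84 from the group account, for a payoff of 77.84.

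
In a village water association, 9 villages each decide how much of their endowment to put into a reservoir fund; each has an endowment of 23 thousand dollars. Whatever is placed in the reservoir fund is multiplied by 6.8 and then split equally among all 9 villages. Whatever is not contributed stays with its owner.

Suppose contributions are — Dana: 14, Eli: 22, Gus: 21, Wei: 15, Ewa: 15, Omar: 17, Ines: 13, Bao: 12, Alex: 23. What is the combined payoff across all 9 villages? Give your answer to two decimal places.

Total contributed: 14 + 22 + 21 + 15 + 15 + 17 + 13 + 12 + 23 = 152; total kept: 9 × 23 − 152 = 55.
The reservoir fund pays out 6.8 × 152 = 1033.60 in aggregate.
Group total = 55 + 1033.60 = 1088.60.

1088.60 thousand dollars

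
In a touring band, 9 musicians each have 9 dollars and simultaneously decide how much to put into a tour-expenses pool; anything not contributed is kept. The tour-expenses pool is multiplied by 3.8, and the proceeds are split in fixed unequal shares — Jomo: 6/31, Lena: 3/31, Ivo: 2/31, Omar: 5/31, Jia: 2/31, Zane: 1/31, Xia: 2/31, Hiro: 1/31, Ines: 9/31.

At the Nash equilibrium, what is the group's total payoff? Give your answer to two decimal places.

106.20 dollars

A player with share s gets back 3.8·s per unit contributed, so full contribution is dominant for anyone with s > 1/3.8 = 0.2632 and zero contribution is dominant for anyone below.
The only share above 0.2632 is Ines's 9/31, contributing 9; the remaining 8 contribute 0. Total contributed: 9.
The tour-expenses pool pays out 3.8 × 9 = 34.20 in total (split across the unequal shares, but the aggregate is all that matters for the group sum).
The 8 free-riders keep 9 each, adding 72. Group total = 72 + 34.20 = 106.20.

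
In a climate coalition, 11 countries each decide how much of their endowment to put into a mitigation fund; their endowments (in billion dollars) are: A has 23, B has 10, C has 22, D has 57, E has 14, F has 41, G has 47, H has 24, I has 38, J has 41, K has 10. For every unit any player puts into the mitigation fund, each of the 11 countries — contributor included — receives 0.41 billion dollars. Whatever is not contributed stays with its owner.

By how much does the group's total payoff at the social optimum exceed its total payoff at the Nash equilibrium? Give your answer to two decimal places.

The private return per contributed unit is 0.41 < 1 for everyone, so the Nash equilibrium is zero contribution and the group total is Σ E_j = 23 + 10 + 22 + 57 + 14 + 41 + 47 + 24 + 38 + 41 + 10 = 327.
Each contributed unit returns 4.510 to the group, so the social optimum is full contribution by everyone: group total = 4.510 × 327 = 1474.77.
Efficiency loss = (4.510 − 1) × 327 = 1147.77.

1147.77 billion dollars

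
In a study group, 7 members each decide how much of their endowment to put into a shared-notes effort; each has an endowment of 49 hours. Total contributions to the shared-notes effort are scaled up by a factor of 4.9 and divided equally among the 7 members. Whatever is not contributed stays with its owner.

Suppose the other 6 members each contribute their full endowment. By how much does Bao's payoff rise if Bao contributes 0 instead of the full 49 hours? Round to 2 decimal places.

14.70 hours

Switching from a contribution of 49 to 0 lets Bao keep an extra 49 hours, but lowers the shared-notes effort by 49, which costs Bao their own share of that drop: 4.9/7 × 49 = 34.30.
Net gain = 49 − 34.30 = 14.70. The private return per contributed unit (0.7000) is below 1, so free-riding is indeed the best response regardless of what the others do.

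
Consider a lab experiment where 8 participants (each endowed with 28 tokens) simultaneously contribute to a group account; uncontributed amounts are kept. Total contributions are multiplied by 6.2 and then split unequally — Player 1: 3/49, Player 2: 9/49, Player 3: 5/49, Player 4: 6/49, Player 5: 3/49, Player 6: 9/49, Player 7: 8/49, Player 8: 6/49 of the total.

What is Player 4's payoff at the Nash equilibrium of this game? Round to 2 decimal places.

Player j's private return per contributed unit is 6.2 × (j's share). Contributing is weakly dominant for j when that share is at least 1/6.2 = 0.1613, and contributing 0 is dominant otherwise.
Player 2, Player 6 and Player 7 clear that bar, contributing 28 each; the remaining 5 contribute 0. Total contributed: 84.
Player 4 keeps 28 and receives 6.2 × 84 × 6/49 = 63.77 from the group account, for a payoff of 91.77.

91.77 tokens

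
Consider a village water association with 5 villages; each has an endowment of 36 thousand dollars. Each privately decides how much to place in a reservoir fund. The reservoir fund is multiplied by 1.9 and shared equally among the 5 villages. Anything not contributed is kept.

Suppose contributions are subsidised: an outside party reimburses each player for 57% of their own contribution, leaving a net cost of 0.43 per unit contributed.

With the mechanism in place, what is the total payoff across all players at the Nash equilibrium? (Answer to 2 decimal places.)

The effective private return is (1.9/5) / 0.43 = 0.8837, which is still under 1, so the mechanism doesn't change anyone's dominant strategy: zero contribution.
At the Nash equilibrium no one contributes; group total payoff = 5 × 36 = 180.

180.00 thousand dollars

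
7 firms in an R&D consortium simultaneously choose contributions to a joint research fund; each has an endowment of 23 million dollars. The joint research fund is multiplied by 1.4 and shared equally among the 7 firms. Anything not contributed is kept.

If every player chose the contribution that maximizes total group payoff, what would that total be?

Each contributed unit returns 1.400 to the group as a whole (0.2000 to each of 7 players), which exceeds 1, so the social optimum is full contribution: group total = 1.400 × 161 = 225.40.

225.40 million dollars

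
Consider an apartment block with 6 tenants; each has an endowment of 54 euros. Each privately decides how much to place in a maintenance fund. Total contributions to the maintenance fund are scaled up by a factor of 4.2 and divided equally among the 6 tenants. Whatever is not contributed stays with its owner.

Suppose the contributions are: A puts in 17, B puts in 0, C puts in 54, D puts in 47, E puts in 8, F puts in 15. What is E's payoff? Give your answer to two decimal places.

Total contributed: 17 + 0 + 54 + 47 + 8 + 15 = 141.
Each receives 4.2 × 141 / 6 = 98.70 from the maintenance fund.
E keeps 54 − 8 = 46, so E's payoff is 46 + 98.70 = 144.70.

144.70 euros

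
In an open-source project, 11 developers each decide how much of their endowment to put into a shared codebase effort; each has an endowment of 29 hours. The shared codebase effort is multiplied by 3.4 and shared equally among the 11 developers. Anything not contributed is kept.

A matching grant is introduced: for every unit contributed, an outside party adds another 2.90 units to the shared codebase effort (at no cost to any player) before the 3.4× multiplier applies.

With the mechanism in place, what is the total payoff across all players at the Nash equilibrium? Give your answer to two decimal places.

The effective private return per unit is now 3.4 × 3.90 / 11 = 1.2055 > 1, so every player's dominant strategy flips to full contribution.
At the Nash equilibrium everyone contributes 29. Group total payoff = 3.4 × 3.90 × 319 = 4229.94.

4229.94 hours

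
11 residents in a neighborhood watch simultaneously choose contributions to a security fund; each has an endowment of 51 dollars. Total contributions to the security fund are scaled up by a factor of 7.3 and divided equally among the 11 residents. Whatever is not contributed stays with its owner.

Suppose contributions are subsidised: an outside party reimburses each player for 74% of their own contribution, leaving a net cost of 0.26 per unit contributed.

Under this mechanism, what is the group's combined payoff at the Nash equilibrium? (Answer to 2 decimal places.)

4510.44 dollars

The effective private return per unit is now (7.3/11) / 0.26 = 2.5524 > 1, so every player's dominant strategy flips to full contribution.
So the Nash equilibrium is full contribution by all 11; the group earns 11 × (51 × 0.74 + 7.3 × 51) = 4510.44.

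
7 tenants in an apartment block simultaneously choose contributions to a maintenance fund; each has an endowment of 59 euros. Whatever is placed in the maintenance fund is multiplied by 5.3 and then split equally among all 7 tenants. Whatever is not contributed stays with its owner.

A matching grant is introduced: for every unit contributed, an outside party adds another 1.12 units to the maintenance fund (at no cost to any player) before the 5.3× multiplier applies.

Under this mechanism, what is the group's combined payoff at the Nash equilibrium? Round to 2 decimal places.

4640.47 euros

Under the mechanism each unit contributed yields 5.3 × 2.12 / 7 = 1.6051 back to its contributor per unit of net cost, which exceeds 1, making full contribution the dominant choice for everyone.
So the Nash equilibrium is full contribution by all 7; the group earns 5.3 × 2.12 × 413 = 4640.47.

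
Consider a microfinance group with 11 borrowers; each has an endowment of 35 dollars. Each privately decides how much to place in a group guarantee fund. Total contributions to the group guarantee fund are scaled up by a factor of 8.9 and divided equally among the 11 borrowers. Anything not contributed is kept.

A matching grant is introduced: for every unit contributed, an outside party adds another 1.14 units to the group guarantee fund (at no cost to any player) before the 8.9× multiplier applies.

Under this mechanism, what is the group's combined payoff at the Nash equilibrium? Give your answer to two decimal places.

The effective private return per unit is now 8.9 × 2.14 / 11 = 1.7315 > 1, so every player's dominant strategy flips to full contribution.
At the Nash equilibrium everyone contributes 35. Group total payoff = 8.9 × 2.14 × 385 = 7332.71.

7332.71 dollars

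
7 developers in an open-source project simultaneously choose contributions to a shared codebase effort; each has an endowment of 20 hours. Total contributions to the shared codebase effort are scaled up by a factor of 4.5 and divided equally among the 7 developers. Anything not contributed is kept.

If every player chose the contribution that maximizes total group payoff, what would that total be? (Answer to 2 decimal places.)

Each contributed unit returns 4.500 to the group as a whole (0.6429 to each of 7 players), which exceeds 1, so the social optimum is full contribution: group total = 4.500 × 140 = 630.00.

630.00 hours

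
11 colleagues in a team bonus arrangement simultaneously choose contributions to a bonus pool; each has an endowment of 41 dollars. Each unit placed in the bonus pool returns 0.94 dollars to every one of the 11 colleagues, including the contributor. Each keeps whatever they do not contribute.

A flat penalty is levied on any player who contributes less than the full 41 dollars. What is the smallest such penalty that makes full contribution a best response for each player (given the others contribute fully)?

Given the others contribute fully, the best deviation is to contribute 0 (any partial contribution still incurs the fine and gives up units whose private return 0.94 is below 1).
Deviating from 41 to 0 saves 41 dollars but forfeits the deviator's share of the drop in the bonus pool: 0.94 × 41 = 38.54.
So the deviation gain is 41 − 38.54 = 2.46, and the fine must be at least 2.46 dollars to wipe it out.

2.46 dollars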